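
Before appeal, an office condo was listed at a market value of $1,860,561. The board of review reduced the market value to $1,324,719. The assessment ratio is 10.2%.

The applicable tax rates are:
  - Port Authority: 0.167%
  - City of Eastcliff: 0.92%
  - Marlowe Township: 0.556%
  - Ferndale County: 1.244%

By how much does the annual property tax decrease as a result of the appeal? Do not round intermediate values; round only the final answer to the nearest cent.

$1,577.92

Old assessed value = $1,860,561 × 0.102 = $189,777.222
New assessed value = $1,324,719 × 0.102 = $135,121.338
Combined rate = 0.00167 + 0.0092 + 0.00556 + 0.01244 = 0.02887
Old tax = $189,777.222 × 0.02887 = $5,478.86839914
New tax = $135,121.338 × 0.02887 = $3,900.95302806
Reduction = $5,478.86839914 − $3,900.95302806 = $1,577.91537108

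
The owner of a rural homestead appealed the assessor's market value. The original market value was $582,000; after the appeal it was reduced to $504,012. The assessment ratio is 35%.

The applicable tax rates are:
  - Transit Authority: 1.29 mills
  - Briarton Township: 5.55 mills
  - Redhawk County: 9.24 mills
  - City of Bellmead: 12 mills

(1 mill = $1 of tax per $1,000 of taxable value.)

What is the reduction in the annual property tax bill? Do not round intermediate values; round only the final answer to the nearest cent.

$766.47

Old assessed value = $582,000 × 0.35 = $203,700
New assessed value = $504,012 × 0.35 = $176,404.2
Combined rate = 0.00129 + 0.00555 + 0.00924 + 0.012 = 0.02808
Old tax = $203,700 × 0.02808 = $5,719.896
New tax = $176,404.2 × 0.02808 = $4,953.429936
Reduction = $5,719.896 − $4,953.429936 = $766.466064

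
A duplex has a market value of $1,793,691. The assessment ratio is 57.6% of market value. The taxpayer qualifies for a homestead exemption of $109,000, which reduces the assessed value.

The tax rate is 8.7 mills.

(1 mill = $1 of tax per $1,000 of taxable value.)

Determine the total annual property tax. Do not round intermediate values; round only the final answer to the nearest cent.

$8,040.24

Assessed value = $1,793,691 × 0.576 = $1,033,166.016
Taxable value = $1,033,166.016 − $109,000 = $924,166.016
Tax = $924,166.016 × 0.0087 = $8,040.2443392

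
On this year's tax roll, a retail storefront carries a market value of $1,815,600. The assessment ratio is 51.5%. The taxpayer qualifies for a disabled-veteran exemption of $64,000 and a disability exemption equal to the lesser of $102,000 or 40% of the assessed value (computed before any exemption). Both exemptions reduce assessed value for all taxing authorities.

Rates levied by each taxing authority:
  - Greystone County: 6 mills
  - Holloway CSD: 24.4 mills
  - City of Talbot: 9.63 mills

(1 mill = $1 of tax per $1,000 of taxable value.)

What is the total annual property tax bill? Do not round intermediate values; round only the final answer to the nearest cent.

Assessed value = $1,815,600 × 0.515 = $935,034
Disability exemption = min($102,000, 40% × $935,034) = min($102,000, $374,013.6) = $102,000 (dollar cap binds)
Taxable value = $935,034 − $64,000 − $102,000 = $769,034
Greystone County: $769,034 × 0.006 = $4,614.204
Holloway CSD: $769,034 × 0.0244 = $18,764.4296
City of Talbot: $769,034 × 0.00963 = $7,405.79742
Total = $30,784.43102

$30,784.43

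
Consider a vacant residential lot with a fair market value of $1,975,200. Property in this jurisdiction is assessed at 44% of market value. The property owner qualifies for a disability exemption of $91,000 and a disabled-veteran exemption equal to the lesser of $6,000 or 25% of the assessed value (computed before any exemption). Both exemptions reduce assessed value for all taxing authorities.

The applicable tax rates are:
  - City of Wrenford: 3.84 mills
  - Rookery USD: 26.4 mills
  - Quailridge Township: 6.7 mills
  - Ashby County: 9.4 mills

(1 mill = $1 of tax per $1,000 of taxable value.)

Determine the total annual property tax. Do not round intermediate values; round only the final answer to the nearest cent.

$35,778.56

Assessed value = $1,975,200 × 0.44 = $869,088
Disabled-veteran exemption = min($6,000, 25% × $869,088) = min($6,000, $217,272) = $6,000 (dollar cap binds)
Taxable value = $869,088 − $91,000 − $6,000 = $772,088
City of Wrenford: $772,088 × 0.00384 = $2,964.81792
Rookery USD: $772,088 × 0.0264 = $20,383.1232
Quailridge Township: $772,088 × 0.0067 = $5,172.9896
Ashby County: $772,088 × 0.0094 = $7,257.6272
Total = $35,778.55792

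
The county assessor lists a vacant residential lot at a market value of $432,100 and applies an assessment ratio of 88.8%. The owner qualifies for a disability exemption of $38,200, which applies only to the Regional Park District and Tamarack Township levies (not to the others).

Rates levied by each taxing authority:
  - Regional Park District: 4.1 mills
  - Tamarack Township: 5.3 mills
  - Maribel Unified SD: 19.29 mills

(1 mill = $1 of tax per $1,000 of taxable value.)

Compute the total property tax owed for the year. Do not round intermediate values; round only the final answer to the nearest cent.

Assessed value = $432,100 × 0.888 = $383,704.8
Regional Park District: ($383,704.8 − $38,200) × 0.0041 = $345,504.8 × 0.0041 = $1,416.56968
Tamarack Township: ($383,704.8 − $38,200) × 0.0053 = $345,504.8 × 0.0053 = $1,831.17544
Maribel Unified SD: $383,704.8 × 0.01929 = $7,401.665592
Total = $10,649.410712

$10,649.41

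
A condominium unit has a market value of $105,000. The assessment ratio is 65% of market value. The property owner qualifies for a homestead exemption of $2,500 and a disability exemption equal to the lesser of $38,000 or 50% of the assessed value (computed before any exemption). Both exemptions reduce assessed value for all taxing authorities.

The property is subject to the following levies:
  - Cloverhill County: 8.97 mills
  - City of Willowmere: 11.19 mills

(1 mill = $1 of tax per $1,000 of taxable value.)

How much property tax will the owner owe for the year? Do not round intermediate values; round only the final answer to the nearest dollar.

Assessed value = $105,000 × 0.65 = $68,250
Disability exemption = min($38,000, 50% × $68,250) = min($38,000, $34,125) = $34,125 (percentage binds)
Taxable value = $68,250 − $2,500 − $34,125 = $31,625
Cloverhill County: $31,625 × 0.00897 = $283.67625
City of Willowmere: $31,625 × 0.01119 = $353.88375
Total = $637.56

$638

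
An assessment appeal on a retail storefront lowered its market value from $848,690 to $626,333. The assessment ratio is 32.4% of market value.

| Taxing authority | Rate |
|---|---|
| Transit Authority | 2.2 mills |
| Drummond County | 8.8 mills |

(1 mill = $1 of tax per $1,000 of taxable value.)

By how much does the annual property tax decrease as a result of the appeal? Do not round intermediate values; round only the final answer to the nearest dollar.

$792

Old assessed value = $848,690 × 0.324 = $274,975.56
New assessed value = $626,333 × 0.324 = $202,931.892
Combined rate = 0.0022 + 0.0088 = 0.011
Old tax = $274,975.56 × 0.011 = $3,024.73116
New tax = $202,931.892 × 0.011 = $2,232.250812
Reduction = $3,024.73116 − $2,232.250812 = $792.480348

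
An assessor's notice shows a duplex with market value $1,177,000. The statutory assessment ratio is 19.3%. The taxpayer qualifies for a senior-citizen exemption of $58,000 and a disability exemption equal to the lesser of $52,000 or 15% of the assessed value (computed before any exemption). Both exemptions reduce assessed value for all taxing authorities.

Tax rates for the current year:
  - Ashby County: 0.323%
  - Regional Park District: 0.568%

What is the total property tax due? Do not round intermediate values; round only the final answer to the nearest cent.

Assessed value = $1,177,000 × 0.193 = $227,161
Disability exemption = min($52,000, 15% × $227,161) = min($52,000, $34,074.15) = $34,074.15 (percentage binds)
Taxable value = $227,161 − $58,000 − $34,074.15 = $135,086.85
Ashby County: $135,086.85 × 0.00323 = $436.3305255
Regional Park District: $135,086.85 × 0.00568 = $767.293308
Total = $1,203.6238335

$1,203.62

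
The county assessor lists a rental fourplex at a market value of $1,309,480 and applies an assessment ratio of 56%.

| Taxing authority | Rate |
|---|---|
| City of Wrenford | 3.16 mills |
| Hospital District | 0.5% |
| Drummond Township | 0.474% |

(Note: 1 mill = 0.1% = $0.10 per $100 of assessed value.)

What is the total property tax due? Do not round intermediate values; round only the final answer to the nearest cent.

$9,459.68

Assessed value = $1,309,480 × 0.56 = $733,308.8
City of Wrenford: $733,308.8 × 0.00316 = $2,317.255808
Hospital District: $733,308.8 × 0.005 = $3,666.544
Drummond Township: $733,308.8 × 0.00474 = $3,475.883712
Total = $9,459.68352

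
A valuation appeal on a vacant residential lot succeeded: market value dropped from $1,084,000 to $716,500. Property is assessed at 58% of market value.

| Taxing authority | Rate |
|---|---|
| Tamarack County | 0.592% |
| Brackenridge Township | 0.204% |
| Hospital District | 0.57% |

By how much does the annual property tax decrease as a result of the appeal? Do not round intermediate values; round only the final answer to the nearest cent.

$2,911.63

Old assessed value = $1,084,000 × 0.58 = $628,720
New assessed value = $716,500 × 0.58 = $415,570
Combined rate = 0.00592 + 0.00204 + 0.0057 = 0.01366
Old tax = $628,720 × 0.01366 = $8,588.3152
New tax = $415,570 × 0.01366 = $5,676.6862
Reduction = $8,588.3152 − $5,676.6862 = $2,911.629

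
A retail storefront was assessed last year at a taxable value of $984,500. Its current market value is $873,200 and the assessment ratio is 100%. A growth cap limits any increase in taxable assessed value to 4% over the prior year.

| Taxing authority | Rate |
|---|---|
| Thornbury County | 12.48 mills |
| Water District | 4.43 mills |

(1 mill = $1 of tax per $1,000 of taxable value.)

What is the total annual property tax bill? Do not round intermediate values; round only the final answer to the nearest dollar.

$14,766

Uncapped assessed value = $873,200 × 1 = $873,200
Cap limit = $984,500 × 1.04 = $1,023,880
Taxable assessed value = min($873,200, $1,023,880) = $873,200 (cap does not bind)
Thornbury County: $873,200 × 0.01248 = $10,897.536
Water District: $873,200 × 0.00443 = $3,868.276
Total = $14,765.812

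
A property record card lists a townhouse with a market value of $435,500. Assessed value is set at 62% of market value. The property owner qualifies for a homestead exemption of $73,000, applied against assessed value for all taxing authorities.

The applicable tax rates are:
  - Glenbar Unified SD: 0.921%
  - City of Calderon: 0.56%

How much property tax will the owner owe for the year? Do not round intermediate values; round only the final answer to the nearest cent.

Assessed value = $435,500 × 0.62 = $270,010
Taxable value = $270,010 − $73,000 = $197,010
Glenbar Unified SD: $197,010 × 0.00921 = $1,814.4621
City of Calderon: $197,010 × 0.0056 = $1,103.256
Total = $1,814.4621 + $1,103.256 = $2,917.7181

$2,917.72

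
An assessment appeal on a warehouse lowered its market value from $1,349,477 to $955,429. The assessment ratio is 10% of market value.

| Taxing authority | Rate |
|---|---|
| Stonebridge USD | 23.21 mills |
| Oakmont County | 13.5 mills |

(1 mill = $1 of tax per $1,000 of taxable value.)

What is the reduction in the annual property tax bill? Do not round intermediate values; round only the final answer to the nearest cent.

$1,446.55

Old assessed value = $1,349,477 × 0.1 = $134,947.7
New assessed value = $955,429 × 0.1 = $95,542.9
Combined rate = 0.02321 + 0.0135 = 0.03671
Old tax = $134,947.7 × 0.03671 = $4,953.930067
New tax = $95,542.9 × 0.03671 = $3,507.379859
Reduction = $4,953.930067 − $3,507.379859 = $1,446.550208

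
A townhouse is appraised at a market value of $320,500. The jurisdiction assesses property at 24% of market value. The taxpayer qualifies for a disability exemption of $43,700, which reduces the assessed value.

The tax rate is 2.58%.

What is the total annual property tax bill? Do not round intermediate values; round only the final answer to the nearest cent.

Assessed value = $320,500 × 0.24 = $76,920
Taxable value = $76,920 − $43,700 = $33,220
Tax = $33,220 × 0.0258 = $857.076

$857.08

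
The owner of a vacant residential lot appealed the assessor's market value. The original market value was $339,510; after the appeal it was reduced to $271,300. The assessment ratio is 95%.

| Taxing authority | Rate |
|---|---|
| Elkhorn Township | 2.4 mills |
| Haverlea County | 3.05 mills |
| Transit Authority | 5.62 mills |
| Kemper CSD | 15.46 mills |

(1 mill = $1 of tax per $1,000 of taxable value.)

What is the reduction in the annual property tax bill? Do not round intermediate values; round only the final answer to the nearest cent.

Old assessed value = $339,510 × 0.95 = $322,534.5
New assessed value = $271,300 × 0.95 = $257,735
Combined rate = 0.0024 + 0.00305 + 0.00562 + 0.01546 = 0.02653
Old tax = $322,534.5 × 0.02653 = $8,556.840285
New tax = $257,735 × 0.02653 = $6,837.70955
Reduction = $8,556.840285 − $6,837.70955 = $1,719.130735

$1,719.13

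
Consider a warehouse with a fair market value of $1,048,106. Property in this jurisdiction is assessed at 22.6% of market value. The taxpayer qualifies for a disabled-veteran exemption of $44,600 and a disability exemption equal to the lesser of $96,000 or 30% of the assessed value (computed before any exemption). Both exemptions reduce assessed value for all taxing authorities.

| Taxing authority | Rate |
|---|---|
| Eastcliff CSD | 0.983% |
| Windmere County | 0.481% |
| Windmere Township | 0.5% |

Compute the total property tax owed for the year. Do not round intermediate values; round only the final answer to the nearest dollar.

$2,381

Assessed value = $1,048,106 × 0.226 = $236,871.956
Disability exemption = min($96,000, 30% × $236,871.956) = min($96,000, $71,061.5868) = $71,061.5868 (percentage binds)
Taxable value = $236,871.956 − $44,600 − $71,061.5868 = $121,210.3692
Eastcliff CSD: $121,210.3692 × 0.00983 = $1,191.497929236
Windmere County: $121,210.3692 × 0.00481 = $583.021875852
Windmere Township: $121,210.3692 × 0.005 = $606.051846
Total = $2,380.571651088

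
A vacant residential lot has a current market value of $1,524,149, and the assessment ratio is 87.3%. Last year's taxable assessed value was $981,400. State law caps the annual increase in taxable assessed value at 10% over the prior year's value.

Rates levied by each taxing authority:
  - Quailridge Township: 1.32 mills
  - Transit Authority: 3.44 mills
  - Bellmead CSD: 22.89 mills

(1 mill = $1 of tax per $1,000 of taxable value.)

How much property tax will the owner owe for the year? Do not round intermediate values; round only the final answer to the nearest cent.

$29,849.28

Uncapped assessed value = $1,524,149 × 0.873 = $1,330,582.077
Cap limit = $981,400 × 1.1 = $1,079,540
Taxable assessed value = min($1,330,582.077, $1,079,540) = $1,079,540 (cap binds)
Quailridge Township: $1,079,540 × 0.00132 = $1,424.9928
Transit Authority: $1,079,540 × 0.00344 = $3,713.6176
Bellmead CSD: $1,079,540 × 0.02289 = $24,710.6706
Total = $29,849.281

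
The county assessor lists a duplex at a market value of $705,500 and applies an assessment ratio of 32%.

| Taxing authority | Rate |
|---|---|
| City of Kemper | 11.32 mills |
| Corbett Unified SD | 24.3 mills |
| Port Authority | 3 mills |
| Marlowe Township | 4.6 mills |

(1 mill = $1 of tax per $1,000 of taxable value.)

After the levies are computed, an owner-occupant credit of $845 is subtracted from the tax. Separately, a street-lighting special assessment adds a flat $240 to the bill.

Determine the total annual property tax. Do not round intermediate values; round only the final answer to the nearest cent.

$9,152.35

Assessed value = $705,500 × 0.32 = $225,760
City of Kemper: $225,760 × 0.01132 = $2,555.6032
Corbett Unified SD: $225,760 × 0.0243 = $5,485.968
Port Authority: $225,760 × 0.003 = $677.28
Marlowe Township: $225,760 × 0.0046 = $1,038.496
Levies subtotal = $9,757.3472
After credit = $9,757.3472 − $845 = $8,912.3472
Total = $8,912.3472 + $240 = $9,152.3472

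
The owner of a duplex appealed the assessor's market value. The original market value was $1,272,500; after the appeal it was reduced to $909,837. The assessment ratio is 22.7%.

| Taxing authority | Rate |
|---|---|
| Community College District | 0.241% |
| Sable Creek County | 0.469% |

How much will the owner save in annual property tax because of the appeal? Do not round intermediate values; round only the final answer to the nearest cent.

Old assessed value = $1,272,500 × 0.227 = $288,857.5
New assessed value = $909,837 × 0.227 = $206,532.999
Combined rate = 0.00241 + 0.00469 = 0.0071
Old tax = $288,857.5 × 0.0071 = $2,050.88825
New tax = $206,532.999 × 0.0071 = $1,466.3842929
Reduction = $2,050.88825 − $1,466.3842929 = $584.5039571

$584.50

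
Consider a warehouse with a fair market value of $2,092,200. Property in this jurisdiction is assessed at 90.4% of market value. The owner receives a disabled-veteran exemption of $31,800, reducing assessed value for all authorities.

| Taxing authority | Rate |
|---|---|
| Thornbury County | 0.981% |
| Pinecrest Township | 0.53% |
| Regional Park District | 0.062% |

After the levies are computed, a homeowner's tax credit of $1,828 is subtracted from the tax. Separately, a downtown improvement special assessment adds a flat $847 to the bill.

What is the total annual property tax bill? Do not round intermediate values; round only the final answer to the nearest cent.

Assessed value = $2,092,200 × 0.904 = $1,891,348.8
Taxable value = $1,891,348.8 − $31,800 = $1,859,548.8
Thornbury County: $1,859,548.8 × 0.00981 = $18,242.173728
Pinecrest Township: $1,859,548.8 × 0.0053 = $9,855.60864
Regional Park District: $1,859,548.8 × 0.00062 = $1,152.920256
Levies subtotal = $29,250.702624
After credit = $29,250.702624 − $1,828 = $27,422.702624
Total = $27,422.702624 + $847 = $28,269.702624

$28,269.70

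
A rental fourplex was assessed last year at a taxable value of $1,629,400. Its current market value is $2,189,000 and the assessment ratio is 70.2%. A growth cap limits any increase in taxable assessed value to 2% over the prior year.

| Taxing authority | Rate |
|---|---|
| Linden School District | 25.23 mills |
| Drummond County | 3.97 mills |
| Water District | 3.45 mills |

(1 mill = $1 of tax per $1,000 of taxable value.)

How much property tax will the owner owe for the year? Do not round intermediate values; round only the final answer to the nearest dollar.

Uncapped assessed value = $2,189,000 × 0.702 = $1,536,678
Cap limit = $1,629,400 × 1.02 = $1,661,988
Taxable assessed value = min($1,536,678, $1,661,988) = $1,536,678 (cap does not bind)
Linden School District: $1,536,678 × 0.02523 = $38,770.38594
Drummond County: $1,536,678 × 0.00397 = $6,100.61166
Water District: $1,536,678 × 0.00345 = $5,301.5391
Total = $50,172.5367

$50,173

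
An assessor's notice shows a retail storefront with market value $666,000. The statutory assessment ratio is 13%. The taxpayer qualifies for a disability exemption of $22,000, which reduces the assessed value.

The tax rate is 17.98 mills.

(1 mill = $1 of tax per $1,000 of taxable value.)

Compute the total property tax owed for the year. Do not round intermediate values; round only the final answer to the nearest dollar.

Assessed value = $666,000 × 0.13 = $86,580
Taxable value = $86,580 − $22,000 = $64,580
Tax = $64,580 × 0.01798 = $1,161.1484

$1,161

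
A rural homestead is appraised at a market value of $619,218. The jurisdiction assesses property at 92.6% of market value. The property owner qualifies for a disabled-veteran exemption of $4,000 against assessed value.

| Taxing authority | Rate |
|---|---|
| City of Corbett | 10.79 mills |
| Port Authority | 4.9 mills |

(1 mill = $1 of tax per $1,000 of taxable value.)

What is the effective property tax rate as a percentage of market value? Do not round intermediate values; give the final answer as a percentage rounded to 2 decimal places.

1.44%

Assessed value = $619,218 × 0.926 = $573,395.868
Taxable value = $573,395.868 − $4,000 = $569,395.868
City of Corbett: $569,395.868 × 0.01079 = $6,143.78141572
Port Authority: $569,395.868 × 0.0049 = $2,790.0397532
Total tax = $8,933.82116892
Effective rate = $8,933.82116892 ÷ $619,218 = 1.44% of market value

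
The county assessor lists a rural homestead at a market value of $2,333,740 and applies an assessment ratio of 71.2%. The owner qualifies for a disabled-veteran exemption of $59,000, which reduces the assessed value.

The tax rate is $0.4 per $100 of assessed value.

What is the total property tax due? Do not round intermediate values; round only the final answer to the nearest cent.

Assessed value = $2,333,740 × 0.712 = $1,661,622.88
Taxable value = $1,661,622.88 − $59,000 = $1,602,622.88
Tax = $1,602,622.88 × 0.004 = $6,410.49152

$6,410.49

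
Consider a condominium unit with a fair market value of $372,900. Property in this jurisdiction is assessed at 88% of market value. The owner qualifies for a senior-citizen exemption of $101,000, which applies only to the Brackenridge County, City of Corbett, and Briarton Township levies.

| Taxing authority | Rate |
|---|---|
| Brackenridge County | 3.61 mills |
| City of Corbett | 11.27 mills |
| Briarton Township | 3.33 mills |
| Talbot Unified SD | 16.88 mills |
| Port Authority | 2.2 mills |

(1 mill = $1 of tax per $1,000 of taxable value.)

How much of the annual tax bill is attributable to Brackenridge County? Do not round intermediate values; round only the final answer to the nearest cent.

$820.02

Assessed value = $372,900 × 0.88 = $328,152
Brackenridge County taxable value = $328,152 − $101,000 = $227,152
Brackenridge County levy = $227,152 × 0.00361 = $820.01872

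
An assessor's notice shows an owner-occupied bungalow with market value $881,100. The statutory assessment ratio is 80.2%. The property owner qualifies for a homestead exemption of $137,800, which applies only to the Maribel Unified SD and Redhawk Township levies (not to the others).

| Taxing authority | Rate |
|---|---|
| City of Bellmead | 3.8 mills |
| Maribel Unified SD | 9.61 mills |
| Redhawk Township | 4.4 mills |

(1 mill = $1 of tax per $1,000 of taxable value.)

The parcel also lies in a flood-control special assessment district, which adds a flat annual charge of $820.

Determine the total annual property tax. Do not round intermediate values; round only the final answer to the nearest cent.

$11,474.72

Assessed value = $881,100 × 0.802 = $706,642.2
City of Bellmead: $706,642.2 × 0.0038 = $2,685.24036
Maribel Unified SD: ($706,642.2 − $137,800) × 0.00961 = $568,842.2 × 0.00961 = $5,466.573542
Redhawk Township: ($706,642.2 − $137,800) × 0.0044 = $568,842.2 × 0.0044 = $2,502.90568
Levies subtotal = $10,654.719582
Total = $10,654.719582 + $820 = $11,474.719582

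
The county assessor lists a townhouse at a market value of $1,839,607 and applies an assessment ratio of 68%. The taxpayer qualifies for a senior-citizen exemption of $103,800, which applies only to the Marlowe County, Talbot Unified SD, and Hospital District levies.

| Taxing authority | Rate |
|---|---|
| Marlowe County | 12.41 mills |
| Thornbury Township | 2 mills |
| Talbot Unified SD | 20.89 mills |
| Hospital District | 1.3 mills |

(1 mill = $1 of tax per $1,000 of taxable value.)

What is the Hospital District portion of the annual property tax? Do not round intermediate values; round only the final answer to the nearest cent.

$1,491.27

Assessed value = $1,839,607 × 0.68 = $1,250,932.76
Hospital District taxable value = $1,250,932.76 − $103,800 = $1,147,132.76
Hospital District levy = $1,147,132.76 × 0.0013 = $1,491.272588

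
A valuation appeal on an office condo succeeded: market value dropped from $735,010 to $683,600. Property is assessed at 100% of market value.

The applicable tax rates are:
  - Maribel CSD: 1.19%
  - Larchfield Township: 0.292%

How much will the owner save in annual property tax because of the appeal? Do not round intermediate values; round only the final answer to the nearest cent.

Old assessed value = $735,010 × 1 = $735,010
New assessed value = $683,600 × 1 = $683,600
Combined rate = 0.0119 + 0.00292 = 0.01482
Old tax = $735,010 × 0.01482 = $10,892.8482
New tax = $683,600 × 0.01482 = $10,130.952
Reduction = $10,892.8482 − $10,130.952 = $761.8962

$761.90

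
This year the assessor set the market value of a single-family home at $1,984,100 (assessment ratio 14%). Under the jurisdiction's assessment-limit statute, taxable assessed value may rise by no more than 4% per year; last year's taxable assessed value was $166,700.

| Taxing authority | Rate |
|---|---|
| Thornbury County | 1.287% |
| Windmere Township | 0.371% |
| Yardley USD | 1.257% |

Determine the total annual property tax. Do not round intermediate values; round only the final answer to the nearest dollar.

$5,054

Uncapped assessed value = $1,984,100 × 0.14 = $277,774
Cap limit = $166,700 × 1.04 = $173,368
Taxable assessed value = min($277,774, $173,368) = $173,368 (cap binds)
Thornbury County: $173,368 × 0.01287 = $2,231.24616
Windmere Township: $173,368 × 0.00371 = $643.19528
Yardley USD: $173,368 × 0.01257 = $2,179.23576
Total = $5,053.6772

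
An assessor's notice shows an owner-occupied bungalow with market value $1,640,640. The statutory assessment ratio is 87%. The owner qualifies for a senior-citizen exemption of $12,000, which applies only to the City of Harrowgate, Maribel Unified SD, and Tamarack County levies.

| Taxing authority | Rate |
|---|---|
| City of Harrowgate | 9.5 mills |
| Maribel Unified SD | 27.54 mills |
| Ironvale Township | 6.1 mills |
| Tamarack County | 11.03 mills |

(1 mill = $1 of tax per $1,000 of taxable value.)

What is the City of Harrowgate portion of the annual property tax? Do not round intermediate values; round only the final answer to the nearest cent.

$13,445.89

Assessed value = $1,640,640 × 0.87 = $1,427,356.8
City of Harrowgate taxable value = $1,427,356.8 − $12,000 = $1,415,356.8
City of Harrowgate levy = $1,415,356.8 × 0.0095 = $13,445.8896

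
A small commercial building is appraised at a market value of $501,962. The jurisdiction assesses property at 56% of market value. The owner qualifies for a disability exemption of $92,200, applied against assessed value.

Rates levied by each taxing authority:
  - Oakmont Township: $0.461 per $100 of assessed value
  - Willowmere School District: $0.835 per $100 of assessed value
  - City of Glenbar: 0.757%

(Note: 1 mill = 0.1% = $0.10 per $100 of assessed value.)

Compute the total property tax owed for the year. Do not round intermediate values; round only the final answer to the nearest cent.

$3,878.09

Assessed value = $501,962 × 0.56 = $281,098.72
Taxable value = $281,098.72 − $92,200 = $188,898.72
Oakmont Township: $188,898.72 × 0.00461 = $870.8230992
Willowmere School District: $188,898.72 × 0.00835 = $1,577.304312
City of Glenbar: $188,898.72 × 0.00757 = $1,429.9633104
Total = $3,878.0907216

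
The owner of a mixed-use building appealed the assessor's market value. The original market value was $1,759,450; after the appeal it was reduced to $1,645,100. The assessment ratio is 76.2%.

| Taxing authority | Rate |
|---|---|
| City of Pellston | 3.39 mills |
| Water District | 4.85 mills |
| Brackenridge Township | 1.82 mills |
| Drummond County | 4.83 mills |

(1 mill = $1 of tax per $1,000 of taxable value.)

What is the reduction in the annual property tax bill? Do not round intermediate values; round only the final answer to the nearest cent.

Old assessed value = $1,759,450 × 0.762 = $1,340,700.9
New assessed value = $1,645,100 × 0.762 = $1,253,566.2
Combined rate = 0.00339 + 0.00485 + 0.00182 + 0.00483 = 0.01489
Old tax = $1,340,700.9 × 0.01489 = $19,963.036401
New tax = $1,253,566.2 × 0.01489 = $18,665.600718
Reduction = $19,963.036401 − $18,665.600718 = $1,297.435683

$1,297.44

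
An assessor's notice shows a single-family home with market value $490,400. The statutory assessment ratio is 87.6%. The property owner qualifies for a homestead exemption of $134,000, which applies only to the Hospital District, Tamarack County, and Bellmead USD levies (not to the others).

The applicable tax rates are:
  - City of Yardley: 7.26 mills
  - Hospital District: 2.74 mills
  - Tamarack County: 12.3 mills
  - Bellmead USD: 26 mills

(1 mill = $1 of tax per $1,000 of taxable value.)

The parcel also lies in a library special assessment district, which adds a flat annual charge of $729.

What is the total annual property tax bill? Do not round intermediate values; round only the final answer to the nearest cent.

$15,978.86

Assessed value = $490,400 × 0.876 = $429,590.4
City of Yardley: $429,590.4 × 0.00726 = $3,118.826304
Hospital District: ($429,590.4 − $134,000) × 0.00274 = $295,590.4 × 0.00274 = $809.917696
Tamarack County: ($429,590.4 − $134,000) × 0.0123 = $295,590.4 × 0.0123 = $3,635.76192
Bellmead USD: ($429,590.4 − $134,000) × 0.026 = $295,590.4 × 0.026 = $7,685.3504
Levies subtotal = $15,249.85632
Total = $15,249.85632 + $729 = $15,978.85632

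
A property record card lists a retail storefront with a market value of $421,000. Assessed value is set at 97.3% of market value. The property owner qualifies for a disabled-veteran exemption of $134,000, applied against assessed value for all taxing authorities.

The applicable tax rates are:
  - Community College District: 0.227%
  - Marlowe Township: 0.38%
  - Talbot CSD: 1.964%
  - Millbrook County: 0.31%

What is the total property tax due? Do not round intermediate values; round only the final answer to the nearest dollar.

$7,941

Assessed value = $421,000 × 0.973 = $409,633
Taxable value = $409,633 − $134,000 = $275,633
Community College District: $275,633 × 0.00227 = $625.68691
Marlowe Township: $275,633 × 0.0038 = $1,047.4054
Talbot CSD: $275,633 × 0.01964 = $5,413.43212
Millbrook County: $275,633 × 0.0031 = $854.4623
Total = $625.68691 + $1,047.4054 + $5,413.43212 + $854.4623 = $7,940.98673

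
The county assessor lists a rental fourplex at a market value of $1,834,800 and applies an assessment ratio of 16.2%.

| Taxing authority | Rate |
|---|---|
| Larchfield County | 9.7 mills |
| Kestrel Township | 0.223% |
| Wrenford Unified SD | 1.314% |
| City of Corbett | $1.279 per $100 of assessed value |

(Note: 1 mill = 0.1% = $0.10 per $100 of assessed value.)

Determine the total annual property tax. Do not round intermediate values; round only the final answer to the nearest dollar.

Assessed value = $1,834,800 × 0.162 = $297,237.6
Larchfield County: $297,237.6 × 0.0097 = $2,883.20472
Kestrel Township: $297,237.6 × 0.00223 = $662.839848
Wrenford Unified SD: $297,237.6 × 0.01314 = $3,905.702064
City of Corbett: $297,237.6 × 0.01279 = $3,801.668904
Total = $11,253.415536

$11,253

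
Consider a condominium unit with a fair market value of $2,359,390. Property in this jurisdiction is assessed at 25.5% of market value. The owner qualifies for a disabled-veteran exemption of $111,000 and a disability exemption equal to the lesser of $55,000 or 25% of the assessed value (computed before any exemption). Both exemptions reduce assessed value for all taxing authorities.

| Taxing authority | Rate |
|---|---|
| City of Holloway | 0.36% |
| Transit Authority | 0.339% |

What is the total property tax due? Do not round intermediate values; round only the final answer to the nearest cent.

$3,045.15

Assessed value = $2,359,390 × 0.255 = $601,644.45
Disability exemption = min($55,000, 25% × $601,644.45) = min($55,000, $150,411.1125) = $55,000 (dollar cap binds)
Taxable value = $601,644.45 − $111,000 − $55,000 = $435,644.45
City of Holloway: $435,644.45 × 0.0036 = $1,568.32002
Transit Authority: $435,644.45 × 0.00339 = $1,476.8346855
Total = $3,045.1547055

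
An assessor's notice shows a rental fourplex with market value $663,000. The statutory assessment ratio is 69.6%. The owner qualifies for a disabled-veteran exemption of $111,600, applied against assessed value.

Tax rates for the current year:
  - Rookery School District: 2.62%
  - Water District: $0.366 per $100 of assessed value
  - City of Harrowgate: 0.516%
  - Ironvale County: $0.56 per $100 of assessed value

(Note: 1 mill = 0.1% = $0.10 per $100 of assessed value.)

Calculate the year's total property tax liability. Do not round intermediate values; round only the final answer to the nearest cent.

$14,210.83

Assessed value = $663,000 × 0.696 = $461,448
Taxable value = $461,448 − $111,600 = $349,848
Rookery School District: $349,848 × 0.0262 = $9,166.0176
Water District: $349,848 × 0.00366 = $1,280.44368
City of Harrowgate: $349,848 × 0.00516 = $1,805.21568
Ironvale County: $349,848 × 0.0056 = $1,959.1488
Total = $14,210.82576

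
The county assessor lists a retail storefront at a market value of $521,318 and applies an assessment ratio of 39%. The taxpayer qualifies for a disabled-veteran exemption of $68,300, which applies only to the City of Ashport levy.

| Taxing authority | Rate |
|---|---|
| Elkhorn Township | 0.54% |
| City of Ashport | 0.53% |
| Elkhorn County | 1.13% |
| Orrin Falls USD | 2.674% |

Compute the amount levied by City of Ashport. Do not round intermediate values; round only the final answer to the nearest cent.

Assessed value = $521,318 × 0.39 = $203,314.02
City of Ashport taxable value = $203,314.02 − $68,300 = $135,014.02
City of Ashport levy = $135,014.02 × 0.0053 = $715.574306

$715.57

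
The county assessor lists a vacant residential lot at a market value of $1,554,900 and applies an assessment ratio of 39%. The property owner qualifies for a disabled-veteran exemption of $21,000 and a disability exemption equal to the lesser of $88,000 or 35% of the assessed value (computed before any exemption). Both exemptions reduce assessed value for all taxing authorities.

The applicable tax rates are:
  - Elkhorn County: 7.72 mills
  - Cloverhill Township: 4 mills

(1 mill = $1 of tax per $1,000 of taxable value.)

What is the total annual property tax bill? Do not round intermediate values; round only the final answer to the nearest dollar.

$5,830

Assessed value = $1,554,900 × 0.39 = $606,411
Disability exemption = min($88,000, 35% × $606,411) = min($88,000, $212,243.85) = $88,000 (dollar cap binds)
Taxable value = $606,411 − $21,000 − $88,000 = $497,411
Elkhorn County: $497,411 × 0.00772 = $3,840.01292
Cloverhill Township: $497,411 × 0.004 = $1,989.644
Total = $5,829.65692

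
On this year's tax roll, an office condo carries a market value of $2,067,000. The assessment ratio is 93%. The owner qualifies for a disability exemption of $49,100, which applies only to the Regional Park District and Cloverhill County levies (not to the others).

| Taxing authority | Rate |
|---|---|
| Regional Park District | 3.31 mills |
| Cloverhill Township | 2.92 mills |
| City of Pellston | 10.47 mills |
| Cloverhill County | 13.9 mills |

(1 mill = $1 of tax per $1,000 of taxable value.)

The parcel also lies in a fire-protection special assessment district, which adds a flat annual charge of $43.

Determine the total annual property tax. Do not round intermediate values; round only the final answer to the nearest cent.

$58,020.68

Assessed value = $2,067,000 × 0.93 = $1,922,310
Regional Park District: ($1,922,310 − $49,100) × 0.00331 = $1,873,210 × 0.00331 = $6,200.3251
Cloverhill Township: $1,922,310 × 0.00292 = $5,613.1452
City of Pellston: $1,922,310 × 0.01047 = $20,126.5857
Cloverhill County: ($1,922,310 − $49,100) × 0.0139 = $1,873,210 × 0.0139 = $26,037.619
Levies subtotal = $57,977.675
Total = $57,977.675 + $43 = $58,020.675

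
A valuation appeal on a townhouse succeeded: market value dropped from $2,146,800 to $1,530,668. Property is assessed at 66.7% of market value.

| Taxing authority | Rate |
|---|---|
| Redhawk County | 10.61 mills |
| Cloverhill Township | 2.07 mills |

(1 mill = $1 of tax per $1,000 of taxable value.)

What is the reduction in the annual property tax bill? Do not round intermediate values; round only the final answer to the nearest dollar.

$5,211

Old assessed value = $2,146,800 × 0.667 = $1,431,915.6
New assessed value = $1,530,668 × 0.667 = $1,020,955.556
Combined rate = 0.01061 + 0.00207 = 0.01268
Old tax = $1,431,915.6 × 0.01268 = $18,156.689808
New tax = $1,020,955.556 × 0.01268 = $12,945.71645008
Reduction = $18,156.689808 − $12,945.71645008 = $5,210.97335792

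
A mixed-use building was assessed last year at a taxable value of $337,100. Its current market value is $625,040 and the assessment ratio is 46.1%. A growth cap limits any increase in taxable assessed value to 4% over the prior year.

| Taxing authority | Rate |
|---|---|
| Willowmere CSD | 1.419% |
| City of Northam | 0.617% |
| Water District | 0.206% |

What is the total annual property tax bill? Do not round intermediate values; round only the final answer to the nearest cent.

Uncapped assessed value = $625,040 × 0.461 = $288,143.44
Cap limit = $337,100 × 1.04 = $350,584
Taxable assessed value = min($288,143.44, $350,584) = $288,143.44 (cap does not bind)
Willowmere CSD: $288,143.44 × 0.01419 = $4,088.7554136
City of Northam: $288,143.44 × 0.00617 = $1,777.8450248
Water District: $288,143.44 × 0.00206 = $593.5754864
Total = $6,460.1759248

$6,460.18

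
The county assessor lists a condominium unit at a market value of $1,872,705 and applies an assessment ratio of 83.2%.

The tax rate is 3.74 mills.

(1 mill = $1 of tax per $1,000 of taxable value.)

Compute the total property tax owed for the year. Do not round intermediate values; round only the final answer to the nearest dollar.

$5,827

Assessed value = $1,872,705 × 0.832 = $1,558,090.56
Tax = $1,558,090.56 × 0.00374 = $5,827.2586944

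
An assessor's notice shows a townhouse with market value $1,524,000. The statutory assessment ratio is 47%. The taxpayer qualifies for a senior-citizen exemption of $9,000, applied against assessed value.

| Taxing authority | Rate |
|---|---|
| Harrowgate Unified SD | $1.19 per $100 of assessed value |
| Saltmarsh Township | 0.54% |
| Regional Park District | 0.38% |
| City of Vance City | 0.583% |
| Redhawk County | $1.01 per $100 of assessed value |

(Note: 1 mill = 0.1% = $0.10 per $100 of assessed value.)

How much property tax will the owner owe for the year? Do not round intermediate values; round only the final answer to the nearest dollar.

Assessed value = $1,524,000 × 0.47 = $716,280
Taxable value = $716,280 − $9,000 = $707,280
Harrowgate Unified SD: $707,280 × 0.0119 = $8,416.632
Saltmarsh Township: $707,280 × 0.0054 = $3,819.312
Regional Park District: $707,280 × 0.0038 = $2,687.664
City of Vance City: $707,280 × 0.00583 = $4,123.4424
Redhawk County: $707,280 × 0.0101 = $7,143.528
Total = $26,190.5784

$26,191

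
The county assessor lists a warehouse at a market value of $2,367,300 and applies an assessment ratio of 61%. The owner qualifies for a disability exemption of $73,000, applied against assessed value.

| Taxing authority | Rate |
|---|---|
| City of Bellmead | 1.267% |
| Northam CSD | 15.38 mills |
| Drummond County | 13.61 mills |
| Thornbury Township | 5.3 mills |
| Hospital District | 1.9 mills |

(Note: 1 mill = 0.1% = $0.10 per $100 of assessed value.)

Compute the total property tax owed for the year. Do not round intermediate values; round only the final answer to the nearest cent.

Assessed value = $2,367,300 × 0.61 = $1,444,053
Taxable value = $1,444,053 − $73,000 = $1,371,053
City of Bellmead: $1,371,053 × 0.01267 = $17,371.24151
Northam CSD: $1,371,053 × 0.01538 = $21,086.79514
Drummond County: $1,371,053 × 0.01361 = $18,660.03133
Thornbury Township: $1,371,053 × 0.0053 = $7,266.5809
Hospital District: $1,371,053 × 0.0019 = $2,605.0007
Total = $66,989.64958

$66,989.65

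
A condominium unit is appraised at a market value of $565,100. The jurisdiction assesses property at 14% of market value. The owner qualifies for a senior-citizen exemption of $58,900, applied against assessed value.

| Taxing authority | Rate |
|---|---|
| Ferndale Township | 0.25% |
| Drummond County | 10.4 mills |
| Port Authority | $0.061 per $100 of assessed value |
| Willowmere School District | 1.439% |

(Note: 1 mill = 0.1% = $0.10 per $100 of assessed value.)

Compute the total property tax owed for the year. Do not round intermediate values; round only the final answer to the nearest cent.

$563.97

Assessed value = $565,100 × 0.14 = $79,114
Taxable value = $79,114 − $58,900 = $20,214
Ferndale Township: $20,214 × 0.0025 = $50.535
Drummond County: $20,214 × 0.0104 = $210.2256
Port Authority: $20,214 × 0.00061 = $12.33054
Willowmere School District: $20,214 × 0.01439 = $290.87946
Total = $563.9706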